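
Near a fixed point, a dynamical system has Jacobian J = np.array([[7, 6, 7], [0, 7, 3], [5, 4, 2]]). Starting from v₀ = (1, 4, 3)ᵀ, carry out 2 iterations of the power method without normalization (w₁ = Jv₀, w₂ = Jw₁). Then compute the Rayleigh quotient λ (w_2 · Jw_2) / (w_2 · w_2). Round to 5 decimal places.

w1 = Jv₀ = (7·1 + 6·4 + 7·3; 0·1 + 7·4 + 3·3; 5·1 + 4·4 + 2·3) = (52, 37, 27)
w2 = Jw1 = (7·52 + 6·37 + 7·27; 0·52 + 7·37 + 3·27; 5·52 + 4·37 + 2·27) = (775, 340, 462)
Jw2 = (10699, 3766, 6159)
w2·Jw2 = 775·10699 + 340·3766 + 462·6159 = 12417623; w2·w2 = 775·775 + 340·340 + 462·462 = 929669
λ ≈ 12417623/929669 = 13.35704

λ ≈ 13.35704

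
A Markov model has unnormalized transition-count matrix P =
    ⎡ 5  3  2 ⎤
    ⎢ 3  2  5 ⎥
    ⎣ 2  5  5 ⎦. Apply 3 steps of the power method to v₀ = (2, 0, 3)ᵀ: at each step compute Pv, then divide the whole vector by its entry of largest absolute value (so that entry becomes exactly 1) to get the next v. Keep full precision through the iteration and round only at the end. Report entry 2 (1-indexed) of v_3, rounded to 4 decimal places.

Pv0 = (16.00000, 21.00000, 19.00000); divide by 21.00000 → v1 = (0.76190, 1.00000, 0.90476)
Pv1 = (8.61905, 8.80952, 11.04762); divide by 11.04762 → v2 = (0.78017, 0.79741, 1.00000)
Pv2 = (8.29310, 8.93534, 10.54741); divide by 10.54741 → v3 = (0.78627, 0.84716, 1.00000)
Requested entry of v3: 2073/2447 = 0.8472

0.8472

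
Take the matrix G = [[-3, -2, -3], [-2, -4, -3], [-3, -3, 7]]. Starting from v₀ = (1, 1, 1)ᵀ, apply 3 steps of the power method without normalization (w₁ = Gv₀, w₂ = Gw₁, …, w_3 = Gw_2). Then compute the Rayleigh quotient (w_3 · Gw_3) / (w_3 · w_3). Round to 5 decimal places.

-2.95440

w1 = Gv₀ = (-8, -9, 1)
w2 = Gw1 = (39, 49, 58)
w3 = Gw2 = (-389, -448, 142)
Gw3 = (1637, 2144, 3505)
w3·Gw3 = (-389)·1637 + (-448)·2144 + 142·3505 = -1099595; w3·w3 = (-389)·(-389) + (-448)·(-448) + 142·142 = 372189
λ ≈ -1099595/372189 = -2.95440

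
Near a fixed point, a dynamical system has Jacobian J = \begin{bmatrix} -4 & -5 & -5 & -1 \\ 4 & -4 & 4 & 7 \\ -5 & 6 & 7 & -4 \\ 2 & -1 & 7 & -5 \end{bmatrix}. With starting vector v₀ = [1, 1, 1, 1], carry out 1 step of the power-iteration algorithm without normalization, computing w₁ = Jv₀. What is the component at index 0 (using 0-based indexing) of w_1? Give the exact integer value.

w1 = Jv₀ = (-15, 11, 4, 3)
The requested component of w1 is -15.

-15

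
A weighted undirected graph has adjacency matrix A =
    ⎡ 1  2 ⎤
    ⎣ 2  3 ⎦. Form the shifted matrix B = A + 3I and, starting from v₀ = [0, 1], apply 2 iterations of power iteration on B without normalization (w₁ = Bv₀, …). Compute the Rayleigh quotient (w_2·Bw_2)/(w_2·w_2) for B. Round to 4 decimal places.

B = A + 3I has rows (4, 2); (2, 6)
w1 = Bv₀ = (2, 6)
w2 = Bw1 = (20, 40)
Bw2 = (160, 280)
w2·Bw2 = 14400; w2·w2 = 2000; μ ≈ 14400/2000 = 7.2000

7.2000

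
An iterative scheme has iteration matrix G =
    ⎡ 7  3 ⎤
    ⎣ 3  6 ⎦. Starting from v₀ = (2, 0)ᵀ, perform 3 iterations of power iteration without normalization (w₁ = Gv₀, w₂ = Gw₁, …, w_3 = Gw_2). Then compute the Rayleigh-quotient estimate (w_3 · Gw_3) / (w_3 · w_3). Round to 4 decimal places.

w1 = Gv₀ = (7·2 + 3·0; 3·2 + 6·0) = (14, 6)
w2 = Gw1 = (7·14 + 3·6; 3·14 + 6·6) = (116, 78)
w3 = Gw2 = (1046, 816)
Gw3 = (9770, 8034)
w3·Gw3 = 1046·9770 + 816·8034 = 16775164; w3·w3 = 1046·1046 + 816·816 = 1759972
λ ≈ 16775164/1759972 = 9.5315

λ ≈ 9.5315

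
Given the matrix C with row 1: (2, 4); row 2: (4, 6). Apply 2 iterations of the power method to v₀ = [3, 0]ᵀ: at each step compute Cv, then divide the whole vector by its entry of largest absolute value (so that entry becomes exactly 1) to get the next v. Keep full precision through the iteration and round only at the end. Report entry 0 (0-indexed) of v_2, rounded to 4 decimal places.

0.6250

Cv0 = (6.00000, 12.00000); divide by 12.00000 → v1 = (0.50000, 1.00000)
Cv1 = (5.00000, 8.00000); divide by 8.00000 → v2 = (0.62500, 1.00000)
Requested entry of v2: 60/96 = 0.6250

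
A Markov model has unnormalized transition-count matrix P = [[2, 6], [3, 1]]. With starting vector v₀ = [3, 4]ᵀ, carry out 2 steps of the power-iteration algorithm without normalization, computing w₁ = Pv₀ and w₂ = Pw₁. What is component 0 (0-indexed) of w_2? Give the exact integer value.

138

w1 = Pv₀ = (2·3 + 6·4; 3·3 + 1·4) = (30, 13)
w2 = Pw1 = (2·30 + 6·13; 3·30 + 1·13) = (138, 103)
The requested component of w2 is 138.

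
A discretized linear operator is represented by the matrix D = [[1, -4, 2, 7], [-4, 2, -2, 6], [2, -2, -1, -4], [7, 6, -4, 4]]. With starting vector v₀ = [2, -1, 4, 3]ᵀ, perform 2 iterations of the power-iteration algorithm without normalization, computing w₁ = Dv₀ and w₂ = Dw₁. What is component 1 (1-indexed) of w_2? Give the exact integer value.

w1 = Dv₀ = (1·2 + (-4)·(-1) + 2·4 + 7·3; (-4)·2 + 2·(-1) + (-2)·4 + 6·3; 2·2 + (-2)·(-1) + (-1)·4 + (-4)·3; 7·2 + 6·(-1) + (-4)·4 + 4·3) = (35, 0, -10, 4)
w2 = Dw1 = (1·35 + (-4)·0 + 2·(-10) + 7·4; (-4)·35 + 2·0 + (-2)·(-10) + 6·4; 2·35 + (-2)·0 + (-1)·(-10) + (-4)·4; 7·35 + 6·0 + (-4)·(-10) + 4·4) = (43, -96, 64, 301)
The requested component of w2 is 43.

43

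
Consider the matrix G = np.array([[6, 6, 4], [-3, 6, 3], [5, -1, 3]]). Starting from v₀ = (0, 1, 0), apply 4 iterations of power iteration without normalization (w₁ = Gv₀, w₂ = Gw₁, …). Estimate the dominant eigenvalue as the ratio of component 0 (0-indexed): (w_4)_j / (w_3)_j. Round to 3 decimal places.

w1 = Gv₀ = (6·0 + 6·1 + 4·0; (-3)·0 + 6·1 + 3·0; 5·0 + (-1)·1 + 3·0) = (6, 6, -1)
w2 = Gw1 = (6·6 + 6·6 + 4·(-1); (-3)·6 + 6·6 + 3·(-1); 5·6 + (-1)·6 + 3·(-1)) = (68, 15, 21)
w3 = Gw2 = (582, -51, 388)
w4 = Gw3 = (4738, -888, 4125)
Ratio at component: 4738 / 582 = 8.141

λ ≈ 8.141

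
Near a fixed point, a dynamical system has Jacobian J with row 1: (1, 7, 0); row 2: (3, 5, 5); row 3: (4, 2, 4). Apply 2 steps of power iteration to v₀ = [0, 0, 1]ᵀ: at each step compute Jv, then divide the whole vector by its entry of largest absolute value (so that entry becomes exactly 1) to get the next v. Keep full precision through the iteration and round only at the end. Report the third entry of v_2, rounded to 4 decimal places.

Jv0 = (0.00000, 5.00000, 4.00000); divide by 5.00000 → v1 = (0.00000, 1.00000, 0.80000)
Jv1 = (7.00000, 9.00000, 5.20000); divide by 9.00000 → v2 = (0.77778, 1.00000, 0.57778)
Requested entry of v2: 26/45 = 0.5778

0.5778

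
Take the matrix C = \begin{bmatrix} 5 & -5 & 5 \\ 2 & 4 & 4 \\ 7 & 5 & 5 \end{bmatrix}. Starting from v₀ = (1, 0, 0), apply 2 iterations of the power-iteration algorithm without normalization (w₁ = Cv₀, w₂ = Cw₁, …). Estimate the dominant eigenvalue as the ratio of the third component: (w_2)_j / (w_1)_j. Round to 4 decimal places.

w1 = Cv₀ = (5·1 + (-5)·0 + 5·0; 2·1 + 4·0 + 4·0; 7·1 + 5·0 + 5·0) = (5, 2, 7)
w2 = Cw1 = (5·5 + (-5)·2 + 5·7; 2·5 + 4·2 + 4·7; 7·5 + 5·2 + 5·7) = (50, 46, 80)
Ratio at component: 80 / 7 = 11.4286

λ ≈ 11.4286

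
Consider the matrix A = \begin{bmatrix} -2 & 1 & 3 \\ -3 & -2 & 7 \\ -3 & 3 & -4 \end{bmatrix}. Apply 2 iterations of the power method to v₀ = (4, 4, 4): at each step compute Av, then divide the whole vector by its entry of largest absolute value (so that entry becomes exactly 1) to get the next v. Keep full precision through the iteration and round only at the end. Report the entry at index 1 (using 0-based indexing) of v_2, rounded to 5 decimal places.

1.00000

Av0 = (8.000000, 8.000000, -16.000000); divide by -16.000000 → v1 = (-0.500000, -0.500000, 1.000000)
Av1 = (3.500000, 9.500000, -4.000000); divide by 9.500000 → v2 = (0.368421, 1.000000, -0.421053)
Requested entry of v2: -152/-152 = 1.00000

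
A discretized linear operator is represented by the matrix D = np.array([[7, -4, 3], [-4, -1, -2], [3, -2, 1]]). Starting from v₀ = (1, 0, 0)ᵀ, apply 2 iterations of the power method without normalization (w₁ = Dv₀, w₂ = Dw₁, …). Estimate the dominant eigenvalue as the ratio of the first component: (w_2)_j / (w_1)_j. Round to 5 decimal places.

w1 = Dv₀ = (7·1 + (-4)·0 + 3·0; (-4)·1 + (-1)·0 + (-2)·0; 3·1 + (-2)·0 + 1·0) = (7, -4, 3)
w2 = Dw1 = (7·7 + (-4)·(-4) + 3·3; (-4)·7 + (-1)·(-4) + (-2)·3; 3·7 + (-2)·(-4) + 1·3) = (74, -30, 32)
Ratio at component: 74 / 7 = 10.57143

10.57143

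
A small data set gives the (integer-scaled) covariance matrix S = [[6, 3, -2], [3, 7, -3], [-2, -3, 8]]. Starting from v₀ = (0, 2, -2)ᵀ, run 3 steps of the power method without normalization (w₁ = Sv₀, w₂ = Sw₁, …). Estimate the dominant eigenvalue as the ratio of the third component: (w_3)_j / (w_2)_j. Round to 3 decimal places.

w1 = Sv₀ = (6·0 + 3·2 + (-2)·(-2); 3·0 + 7·2 + (-3)·(-2); (-2)·0 + (-3)·2 + 8·(-2)) = (10, 20, -22)
w2 = Sw1 = (6·10 + 3·20 + (-2)·(-22); 3·10 + 7·20 + (-3)·(-22); (-2)·10 + (-3)·20 + 8·(-22)) = (164, 236, -256)
w3 = Sw2 = (2204, 2912, -3084)
Ratio at component: -3084 / -256 = 12.047

λ ≈ 12.047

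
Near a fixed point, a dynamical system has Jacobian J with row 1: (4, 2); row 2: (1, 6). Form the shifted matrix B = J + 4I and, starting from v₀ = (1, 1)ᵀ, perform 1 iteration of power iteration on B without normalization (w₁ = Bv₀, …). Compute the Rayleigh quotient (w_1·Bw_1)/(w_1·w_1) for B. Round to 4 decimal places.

B = J + 4I has rows (8, 2); (1, 10)
w1 = Bv₀ = (8·1 + 2·1; 1·1 + 10·1) = (10, 11)
Bw1 = (102, 120)
w1·Bw1 = 2340; w1·w1 = 221; μ ≈ 2340/221 = 10.5882

10.5882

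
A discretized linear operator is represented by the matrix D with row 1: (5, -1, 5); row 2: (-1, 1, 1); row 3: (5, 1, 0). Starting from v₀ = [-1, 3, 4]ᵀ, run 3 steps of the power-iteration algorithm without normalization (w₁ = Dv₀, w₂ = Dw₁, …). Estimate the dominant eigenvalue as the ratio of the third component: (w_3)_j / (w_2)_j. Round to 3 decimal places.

w1 = Dv₀ = (12, 8, -2)
w2 = Dw1 = (42, -6, 68)
w3 = Dw2 = (556, 20, 204)
Ratio at component: 204 / 68 = 3.000

3.000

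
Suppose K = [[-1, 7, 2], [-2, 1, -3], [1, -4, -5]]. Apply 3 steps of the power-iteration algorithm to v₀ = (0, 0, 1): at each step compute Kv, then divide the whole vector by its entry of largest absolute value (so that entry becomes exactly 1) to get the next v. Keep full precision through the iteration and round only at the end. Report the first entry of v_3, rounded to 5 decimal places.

Kv0 = (2.000000, -3.000000, -5.000000); divide by -5.000000 → v1 = (-0.400000, 0.600000, 1.000000)
Kv1 = (6.600000, -1.600000, -7.800000); divide by -7.800000 → v2 = (-0.846154, 0.205128, 1.000000)
Kv2 = (4.282051, -1.102564, -6.666667); divide by -6.666667 → v3 = (-0.642308, 0.165385, 1.000000)
Requested entry of v3: 167/-260 = -0.64231

-0.64231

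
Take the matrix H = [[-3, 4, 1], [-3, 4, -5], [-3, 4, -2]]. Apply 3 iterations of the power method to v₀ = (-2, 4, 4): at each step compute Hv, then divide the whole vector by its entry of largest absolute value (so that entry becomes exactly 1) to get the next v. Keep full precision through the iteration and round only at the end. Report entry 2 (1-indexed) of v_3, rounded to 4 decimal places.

Hv0 = (26.00000, 2.00000, 14.00000); divide by 26.00000 → v1 = (1.00000, 0.07692, 0.53846)
Hv1 = (-2.15385, -5.38462, -3.76923); divide by -5.38462 → v2 = (0.40000, 1.00000, 0.70000)
Hv2 = (3.50000, -0.70000, 1.40000); divide by 3.50000 → v3 = (1.00000, -0.20000, 0.40000)
Requested entry of v3: 98/-490 = -0.2000

-0.2000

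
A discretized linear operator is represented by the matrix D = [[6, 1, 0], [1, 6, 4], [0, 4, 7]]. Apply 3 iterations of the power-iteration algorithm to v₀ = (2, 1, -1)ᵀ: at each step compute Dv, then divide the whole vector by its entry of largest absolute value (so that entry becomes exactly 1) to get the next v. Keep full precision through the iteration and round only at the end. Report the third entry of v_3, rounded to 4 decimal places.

Dv0 = (13.00000, 4.00000, -3.00000); divide by 13.00000 → v1 = (1.00000, 0.30769, -0.23077)
Dv1 = (6.30769, 1.92308, -0.38462); divide by 6.30769 → v2 = (1.00000, 0.30488, -0.06098)
Dv2 = (6.30488, 2.58537, 0.79268); divide by 6.30488 → v3 = (1.00000, 0.41006, 0.12573)
Requested entry of v3: 65/517 = 0.1257

0.1257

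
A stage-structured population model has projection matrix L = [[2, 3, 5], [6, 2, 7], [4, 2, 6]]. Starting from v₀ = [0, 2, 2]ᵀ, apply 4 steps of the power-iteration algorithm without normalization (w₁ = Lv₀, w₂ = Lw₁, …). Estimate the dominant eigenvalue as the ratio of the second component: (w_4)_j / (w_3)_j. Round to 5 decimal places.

12.00000

w1 = Lv₀ = (2·0 + 3·2 + 5·2; 6·0 + 2·2 + 7·2; 4·0 + 2·2 + 6·2) = (16, 18, 16)
w2 = Lw1 = (2·16 + 3·18 + 5·16; 6·16 + 2·18 + 7·16; 4·16 + 2·18 + 6·16) = (166, 244, 196)
w3 = Lw2 = (2044, 2856, 2328)
w4 = Lw3 = (24296, 34272, 27856)
Ratio at component: 34272 / 2856 = 12.00000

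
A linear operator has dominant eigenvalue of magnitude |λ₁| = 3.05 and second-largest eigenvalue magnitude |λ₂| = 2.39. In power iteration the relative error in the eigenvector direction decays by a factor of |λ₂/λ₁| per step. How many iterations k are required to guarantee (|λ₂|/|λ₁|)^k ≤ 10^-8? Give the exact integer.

76

|λ₂/λ₁| = 2.39/3.05 = 0.78361
Need k ≥ ln(10^-8) / ln(0.78361) = -18.4207 / -0.2438 ≈ 75.542
Smallest integer k satisfying the bound: 76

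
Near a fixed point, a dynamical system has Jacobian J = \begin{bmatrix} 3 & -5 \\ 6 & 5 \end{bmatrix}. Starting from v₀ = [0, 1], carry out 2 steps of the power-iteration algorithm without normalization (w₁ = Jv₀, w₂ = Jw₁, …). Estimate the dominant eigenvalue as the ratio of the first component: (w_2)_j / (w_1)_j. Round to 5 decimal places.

w1 = Jv₀ = (-5, 5)
w2 = Jw1 = (-40, -5)
Ratio at component: -40 / -5 = 8.00000

λ ≈ 8.00000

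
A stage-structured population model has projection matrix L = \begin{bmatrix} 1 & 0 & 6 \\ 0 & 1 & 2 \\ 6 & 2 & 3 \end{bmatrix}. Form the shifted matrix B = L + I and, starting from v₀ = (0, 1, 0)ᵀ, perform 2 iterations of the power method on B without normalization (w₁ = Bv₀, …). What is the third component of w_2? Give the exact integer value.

12

B = L + I has rows (2, 0, 6); (0, 2, 2); (6, 2, 4)
w1 = Bv₀ = (2·0 + 0·1 + 6·0; 0·0 + 2·1 + 2·0; 6·0 + 2·1 + 4·0) = (0, 2, 2)
w2 = Bw1 = (2·0 + 0·2 + 6·2; 0·0 + 2·2 + 2·2; 6·0 + 2·2 + 4·2) = (12, 8, 12)
Requested component of w2: 12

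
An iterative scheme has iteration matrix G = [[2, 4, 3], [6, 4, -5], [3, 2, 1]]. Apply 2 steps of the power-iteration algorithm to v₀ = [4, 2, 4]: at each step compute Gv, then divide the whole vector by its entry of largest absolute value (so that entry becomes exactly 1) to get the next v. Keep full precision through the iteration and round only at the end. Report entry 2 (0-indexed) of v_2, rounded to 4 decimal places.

0.7805

Gv0 = (28.00000, 12.00000, 20.00000); divide by 28.00000 → v1 = (1.00000, 0.42857, 0.71429)
Gv1 = (5.85714, 4.14286, 4.57143); divide by 5.85714 → v2 = (1.00000, 0.70732, 0.78049)
Requested entry of v2: 128/164 = 0.7805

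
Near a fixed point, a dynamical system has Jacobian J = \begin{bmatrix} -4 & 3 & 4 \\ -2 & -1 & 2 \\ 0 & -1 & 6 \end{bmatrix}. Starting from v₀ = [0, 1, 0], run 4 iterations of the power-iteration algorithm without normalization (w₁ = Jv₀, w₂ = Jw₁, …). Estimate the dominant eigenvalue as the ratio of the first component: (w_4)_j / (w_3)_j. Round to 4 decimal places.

-3.6286

w1 = Jv₀ = ((-4)·0 + 3·1 + 4·0; (-2)·0 + (-1)·1 + 2·0; 0·0 + (-1)·1 + 6·0) = (3, -1, -1)
w2 = Jw1 = ((-4)·3 + 3·(-1) + 4·(-1); (-2)·3 + (-1)·(-1) + 2·(-1); 0·3 + (-1)·(-1) + 6·(-1)) = (-19, -7, -5)
w3 = Jw2 = (35, 35, -23)
w4 = Jw3 = (-127, -151, -173)
Ratio at component: -127 / 35 = -3.6286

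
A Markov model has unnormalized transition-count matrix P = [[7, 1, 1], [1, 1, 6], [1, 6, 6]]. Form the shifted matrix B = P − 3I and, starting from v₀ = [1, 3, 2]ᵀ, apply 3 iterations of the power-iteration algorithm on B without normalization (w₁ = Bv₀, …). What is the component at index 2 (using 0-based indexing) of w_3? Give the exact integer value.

1316

B = P − 3I has rows (4, 1, 1); (1, -2, 6); (1, 6, 3)
w1 = Bv₀ = (4·1 + 1·3 + 1·2; 1·1 + (-2)·3 + 6·2; 1·1 + 6·3 + 3·2) = (9, 7, 25)
w2 = Bw1 = (4·9 + 1·7 + 1·25; 1·9 + (-2)·7 + 6·25; 1·9 + 6·7 + 3·25) = (68, 145, 126)
w3 = Bw2 = (543, 534, 1316)
Requested component of w3: 1316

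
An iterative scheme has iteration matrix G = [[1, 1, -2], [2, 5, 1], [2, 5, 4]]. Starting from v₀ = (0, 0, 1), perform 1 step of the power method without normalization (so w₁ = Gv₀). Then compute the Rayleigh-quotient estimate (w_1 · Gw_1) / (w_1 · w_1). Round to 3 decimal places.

λ ≈ 4.333

w1 = Gv₀ = (1·0 + 1·0 + (-2)·1; 2·0 + 5·0 + 1·1; 2·0 + 5·0 + 4·1) = (-2, 1, 4)
Gw1 = (-9, 5, 17)
w1·Gw1 = (-2)·(-9) + 1·5 + 4·17 = 91; w1·w1 = (-2)·(-2) + 1·1 + 4·4 = 21
λ ≈ 91/21 = 4.333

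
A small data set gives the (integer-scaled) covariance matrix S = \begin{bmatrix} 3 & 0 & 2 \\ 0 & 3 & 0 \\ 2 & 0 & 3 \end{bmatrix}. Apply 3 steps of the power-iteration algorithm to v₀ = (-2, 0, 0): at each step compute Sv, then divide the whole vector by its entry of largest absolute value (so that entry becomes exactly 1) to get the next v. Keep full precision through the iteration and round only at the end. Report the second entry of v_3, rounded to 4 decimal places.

0.0000

Sv0 = (-6.00000, 0.00000, -4.00000); divide by -6.00000 → v1 = (1.00000, 0.00000, 0.66667)
Sv1 = (4.33333, 0.00000, 4.00000); divide by 4.33333 → v2 = (1.00000, 0.00000, 0.92308)
Sv2 = (4.84615, 0.00000, 4.76923); divide by 4.84615 → v3 = (1.00000, 0.00000, 0.98413)
Requested entry of v3: 0/-126 = 0.0000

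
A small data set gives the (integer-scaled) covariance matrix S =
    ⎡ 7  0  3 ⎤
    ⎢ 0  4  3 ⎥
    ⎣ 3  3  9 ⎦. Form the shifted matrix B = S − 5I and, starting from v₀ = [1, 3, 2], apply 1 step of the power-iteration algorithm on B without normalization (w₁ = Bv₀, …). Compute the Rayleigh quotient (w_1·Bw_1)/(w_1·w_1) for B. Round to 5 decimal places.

μ ≈ 6.42495

B = S − 5I has rows (2, 0, 3); (0, -1, 3); (3, 3, 4)
w1 = Bv₀ = (8, 3, 20)
Bw1 = (76, 57, 113)
w1·Bw1 = 3039; w1·w1 = 473; μ ≈ 3039/473 = 6.42495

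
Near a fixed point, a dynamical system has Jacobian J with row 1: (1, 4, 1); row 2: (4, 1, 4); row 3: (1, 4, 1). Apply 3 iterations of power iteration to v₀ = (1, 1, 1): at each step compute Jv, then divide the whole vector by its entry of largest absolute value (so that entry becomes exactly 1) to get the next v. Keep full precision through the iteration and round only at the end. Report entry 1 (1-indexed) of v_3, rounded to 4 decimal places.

0.7347

Jv0 = (6.00000, 9.00000, 6.00000); divide by 9.00000 → v1 = (0.66667, 1.00000, 0.66667)
Jv1 = (5.33333, 6.33333, 5.33333); divide by 6.33333 → v2 = (0.84211, 1.00000, 0.84211)
Jv2 = (5.68421, 7.73684, 5.68421); divide by 7.73684 → v3 = (0.73469, 1.00000, 0.73469)
Requested entry of v3: 324/441 = 0.7347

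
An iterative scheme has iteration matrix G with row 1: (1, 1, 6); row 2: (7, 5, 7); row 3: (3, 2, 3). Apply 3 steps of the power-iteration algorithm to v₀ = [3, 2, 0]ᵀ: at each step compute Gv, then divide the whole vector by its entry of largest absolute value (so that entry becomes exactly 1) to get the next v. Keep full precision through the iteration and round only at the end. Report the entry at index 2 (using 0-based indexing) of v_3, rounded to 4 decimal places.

Gv0 = (5.00000, 31.00000, 13.00000); divide by 31.00000 → v1 = (0.16129, 1.00000, 0.41935)
Gv1 = (3.67742, 9.06452, 3.74194); divide by 9.06452 → v2 = (0.40569, 1.00000, 0.41281)
Gv2 = (3.88256, 10.72954, 4.45552); divide by 10.72954 → v3 = (0.36186, 1.00000, 0.41526)
Requested entry of v3: 1252/3015 = 0.4153

0.4153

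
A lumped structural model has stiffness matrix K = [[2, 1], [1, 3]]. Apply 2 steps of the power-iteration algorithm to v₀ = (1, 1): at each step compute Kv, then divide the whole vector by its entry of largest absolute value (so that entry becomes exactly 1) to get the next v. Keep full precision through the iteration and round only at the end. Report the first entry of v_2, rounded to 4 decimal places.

Kv0 = (3.00000, 4.00000); divide by 4.00000 → v1 = (0.75000, 1.00000)
Kv1 = (2.50000, 3.75000); divide by 3.75000 → v2 = (0.66667, 1.00000)
Requested entry of v2: 10/15 = 0.6667

0.6667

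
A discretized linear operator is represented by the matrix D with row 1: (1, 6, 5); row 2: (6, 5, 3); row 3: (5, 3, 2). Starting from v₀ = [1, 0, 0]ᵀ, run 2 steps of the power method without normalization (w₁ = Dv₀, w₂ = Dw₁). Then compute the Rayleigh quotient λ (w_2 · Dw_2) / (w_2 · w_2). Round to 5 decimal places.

11.61787

w1 = Dv₀ = (1, 6, 5)
w2 = Dw1 = (62, 51, 33)
Dw2 = (533, 726, 529)
w2·Dw2 = 62·533 + 51·726 + 33·529 = 87529; w2·w2 = 62·62 + 51·51 + 33·33 = 7534
λ ≈ 87529/7534 = 11.61787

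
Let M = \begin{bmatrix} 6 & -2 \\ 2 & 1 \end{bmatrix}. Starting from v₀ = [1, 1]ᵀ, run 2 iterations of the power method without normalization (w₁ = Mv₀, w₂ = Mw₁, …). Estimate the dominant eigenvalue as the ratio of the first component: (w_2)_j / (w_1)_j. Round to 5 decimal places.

λ ≈ 4.50000

w1 = Mv₀ = (4, 3)
w2 = Mw1 = (18, 11)
Ratio at component: 18 / 4 = 4.50000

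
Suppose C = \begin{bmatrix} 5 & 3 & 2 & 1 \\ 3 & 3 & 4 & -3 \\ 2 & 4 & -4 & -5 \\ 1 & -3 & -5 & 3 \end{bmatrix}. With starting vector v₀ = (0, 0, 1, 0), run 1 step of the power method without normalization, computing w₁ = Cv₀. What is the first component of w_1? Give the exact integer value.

2

w1 = Cv₀ = (2, 4, -4, -5)
The requested component of w1 is 2.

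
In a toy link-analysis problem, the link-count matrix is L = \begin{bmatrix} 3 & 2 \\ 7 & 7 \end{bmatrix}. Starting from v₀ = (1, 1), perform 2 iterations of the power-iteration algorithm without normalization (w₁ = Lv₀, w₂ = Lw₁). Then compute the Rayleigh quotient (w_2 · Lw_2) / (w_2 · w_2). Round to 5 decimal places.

w1 = Lv₀ = (3·1 + 2·1; 7·1 + 7·1) = (5, 14)
w2 = Lw1 = (3·5 + 2·14; 7·5 + 7·14) = (43, 133)
Lw2 = (395, 1232)
w2·Lw2 = 43·395 + 133·1232 = 180841; w2·w2 = 43·43 + 133·133 = 19538
λ ≈ 180841/19538 = 9.25586

9.25586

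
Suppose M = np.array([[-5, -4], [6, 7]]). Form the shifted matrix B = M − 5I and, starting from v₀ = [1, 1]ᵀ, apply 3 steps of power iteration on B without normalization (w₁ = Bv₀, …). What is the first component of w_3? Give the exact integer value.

B = M − 5I has rows (-10, -4); (6, 2)
w1 = Bv₀ = ((-10)·1 + (-4)·1; 6·1 + 2·1) = (-14, 8)
w2 = Bw1 = ((-10)·(-14) + (-4)·8; 6·(-14) + 2·8) = (108, -68)
w3 = Bw2 = (-808, 512)
Requested component of w3: -808

-808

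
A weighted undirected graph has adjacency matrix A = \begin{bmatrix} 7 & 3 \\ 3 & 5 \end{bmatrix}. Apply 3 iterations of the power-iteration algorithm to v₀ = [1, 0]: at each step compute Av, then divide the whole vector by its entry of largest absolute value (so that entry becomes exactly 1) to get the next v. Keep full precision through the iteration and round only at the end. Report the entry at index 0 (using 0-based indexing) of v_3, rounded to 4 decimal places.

Av0 = (7.00000, 3.00000); divide by 7.00000 → v1 = (1.00000, 0.42857)
Av1 = (8.28571, 5.14286); divide by 8.28571 → v2 = (1.00000, 0.62069)
Av2 = (8.86207, 6.10345); divide by 8.86207 → v3 = (1.00000, 0.68872)
Requested entry of v3: 514/514 = 1.0000

1.0000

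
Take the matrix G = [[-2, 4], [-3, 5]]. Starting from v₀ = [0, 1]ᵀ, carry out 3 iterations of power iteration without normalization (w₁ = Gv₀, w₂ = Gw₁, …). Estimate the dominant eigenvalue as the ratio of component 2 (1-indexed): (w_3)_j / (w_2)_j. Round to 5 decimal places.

2.23077

w1 = Gv₀ = (4, 5)
w2 = Gw1 = (12, 13)
w3 = Gw2 = (28, 29)
Ratio at component: 29 / 13 = 2.23077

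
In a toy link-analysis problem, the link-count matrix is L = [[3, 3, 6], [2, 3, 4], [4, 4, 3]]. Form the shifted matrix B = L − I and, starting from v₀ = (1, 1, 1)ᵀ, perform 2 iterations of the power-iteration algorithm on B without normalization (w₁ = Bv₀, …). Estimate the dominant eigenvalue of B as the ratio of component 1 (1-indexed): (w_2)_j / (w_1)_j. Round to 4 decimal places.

B = L − I has rows (2, 3, 6); (2, 2, 4); (4, 4, 2)
w1 = Bv₀ = (2·1 + 3·1 + 6·1; 2·1 + 2·1 + 4·1; 4·1 + 4·1 + 2·1) = (11, 8, 10)
w2 = Bw1 = (2·11 + 3·8 + 6·10; 2·11 + 2·8 + 4·10; 4·11 + 4·8 + 2·10) = (106, 78, 96)
Ratio: 106/11 = 9.6364

9.6364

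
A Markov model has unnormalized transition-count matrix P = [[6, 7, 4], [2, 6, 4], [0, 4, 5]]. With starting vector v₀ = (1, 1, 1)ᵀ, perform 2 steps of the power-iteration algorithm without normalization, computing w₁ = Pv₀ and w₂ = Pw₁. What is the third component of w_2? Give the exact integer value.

93

w1 = Pv₀ = (17, 12, 9)
w2 = Pw1 = (222, 142, 93)
The requested component of w2 is 93.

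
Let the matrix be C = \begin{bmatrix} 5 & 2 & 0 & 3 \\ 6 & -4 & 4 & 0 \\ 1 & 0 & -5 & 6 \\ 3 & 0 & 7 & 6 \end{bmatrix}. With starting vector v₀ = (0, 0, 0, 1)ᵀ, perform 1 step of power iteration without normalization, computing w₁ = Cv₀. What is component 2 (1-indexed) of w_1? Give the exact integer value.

w1 = Cv₀ = (3, 0, 6, 6)
The requested component of w1 is 0.

0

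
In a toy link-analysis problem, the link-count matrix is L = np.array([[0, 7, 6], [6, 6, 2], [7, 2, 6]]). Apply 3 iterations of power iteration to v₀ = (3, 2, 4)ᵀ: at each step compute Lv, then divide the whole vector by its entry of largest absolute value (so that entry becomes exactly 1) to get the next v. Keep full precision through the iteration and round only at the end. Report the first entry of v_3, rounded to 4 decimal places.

Lv0 = (38.00000, 38.00000, 49.00000); divide by 49.00000 → v1 = (0.77551, 0.77551, 1.00000)
Lv1 = (11.42857, 11.30612, 12.97959); divide by 12.97959 → v2 = (0.88050, 0.87107, 1.00000)
Lv2 = (12.09748, 12.50943, 13.90566); divide by 13.90566 → v3 = (0.86997, 0.89959, 1.00000)
Requested entry of v3: 7694/8844 = 0.8700

0.8700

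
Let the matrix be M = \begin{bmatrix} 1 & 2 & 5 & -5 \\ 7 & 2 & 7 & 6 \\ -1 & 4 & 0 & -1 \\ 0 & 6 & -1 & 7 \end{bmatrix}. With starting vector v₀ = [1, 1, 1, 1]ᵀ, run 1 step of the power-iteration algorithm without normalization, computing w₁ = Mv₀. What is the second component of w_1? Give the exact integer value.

22

w1 = Mv₀ = (1·1 + 2·1 + 5·1 + (-5)·1; 7·1 + 2·1 + 7·1 + 6·1; (-1)·1 + 4·1 + 0·1 + (-1)·1; 0·1 + 6·1 + (-1)·1 + 7·1) = (3, 22, 2, 12)
The requested component of w1 is 22.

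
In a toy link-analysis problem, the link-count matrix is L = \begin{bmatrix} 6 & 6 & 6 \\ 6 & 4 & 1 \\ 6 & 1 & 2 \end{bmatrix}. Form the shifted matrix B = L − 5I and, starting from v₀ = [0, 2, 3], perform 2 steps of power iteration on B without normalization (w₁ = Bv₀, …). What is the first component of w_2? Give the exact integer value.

-6

B = L − 5I has rows (1, 6, 6); (6, -1, 1); (6, 1, -3)
w1 = Bv₀ = (1·0 + 6·2 + 6·3; 6·0 + (-1)·2 + 1·3; 6·0 + 1·2 + (-3)·3) = (30, 1, -7)
w2 = Bw1 = (1·30 + 6·1 + 6·(-7); 6·30 + (-1)·1 + 1·(-7); 6·30 + 1·1 + (-3)·(-7)) = (-6, 172, 202)
Requested component of w2: -6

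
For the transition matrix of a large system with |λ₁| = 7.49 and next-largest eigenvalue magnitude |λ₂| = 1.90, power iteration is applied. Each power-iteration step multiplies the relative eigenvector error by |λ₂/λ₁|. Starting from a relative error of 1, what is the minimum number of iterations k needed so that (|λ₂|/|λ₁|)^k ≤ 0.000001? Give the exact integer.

|λ₂/λ₁| = 1.90/7.49 = 0.25367
Need k ≥ ln(0.000001) / ln(0.25367) = -13.8155 / -1.3717 ≈ 10.072
Smallest integer k satisfying the bound: 11

11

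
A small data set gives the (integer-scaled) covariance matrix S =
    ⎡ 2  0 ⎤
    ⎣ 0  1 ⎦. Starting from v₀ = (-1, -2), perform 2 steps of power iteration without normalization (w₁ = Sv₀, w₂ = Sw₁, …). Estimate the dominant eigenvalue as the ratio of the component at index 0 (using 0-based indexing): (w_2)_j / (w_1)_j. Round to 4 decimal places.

λ ≈ 2.0000

w1 = Sv₀ = (-2, -2)
w2 = Sw1 = (-4, -2)
Ratio at component: -4 / -2 = 2.0000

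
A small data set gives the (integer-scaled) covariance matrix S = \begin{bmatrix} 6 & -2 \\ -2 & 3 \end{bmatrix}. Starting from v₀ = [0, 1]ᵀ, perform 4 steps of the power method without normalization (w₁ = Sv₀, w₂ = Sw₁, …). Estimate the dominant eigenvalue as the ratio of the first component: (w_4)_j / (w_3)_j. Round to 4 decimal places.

7.1194

w1 = Sv₀ = (6·0 + (-2)·1; (-2)·0 + 3·1) = (-2, 3)
w2 = Sw1 = (6·(-2) + (-2)·3; (-2)·(-2) + 3·3) = (-18, 13)
w3 = Sw2 = (-134, 75)
w4 = Sw3 = (-954, 493)
Ratio at component: -954 / -134 = 7.1194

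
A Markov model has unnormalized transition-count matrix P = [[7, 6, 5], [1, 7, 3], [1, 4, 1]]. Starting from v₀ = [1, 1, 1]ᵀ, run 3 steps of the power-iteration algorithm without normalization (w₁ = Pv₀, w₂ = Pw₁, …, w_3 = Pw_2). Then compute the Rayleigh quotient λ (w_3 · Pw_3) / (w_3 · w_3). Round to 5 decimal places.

w1 = Pv₀ = (7·1 + 6·1 + 5·1; 1·1 + 7·1 + 3·1; 1·1 + 4·1 + 1·1) = (18, 11, 6)
w2 = Pw1 = (7·18 + 6·11 + 5·6; 1·18 + 7·11 + 3·6; 1·18 + 4·11 + 1·6) = (222, 113, 68)
w3 = Pw2 = (2572, 1217, 742)
Pw3 = (29016, 13317, 8182)
w3·Pw3 = 2572·29016 + 1217·13317 + 742·8182 = 96906985; w3·w3 = 2572·2572 + 1217·1217 + 742·742 = 8646837
λ ≈ 96906985/8646837 = 11.20722

11.20722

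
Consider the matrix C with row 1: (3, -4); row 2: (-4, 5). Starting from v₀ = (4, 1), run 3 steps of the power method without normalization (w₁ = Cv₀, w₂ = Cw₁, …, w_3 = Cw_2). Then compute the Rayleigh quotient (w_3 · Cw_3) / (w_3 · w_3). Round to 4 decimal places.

8.1231

w1 = Cv₀ = (3·4 + (-4)·1; (-4)·4 + 5·1) = (8, -11)
w2 = Cw1 = (3·8 + (-4)·(-11); (-4)·8 + 5·(-11)) = (68, -87)
w3 = Cw2 = (552, -707)
Cw3 = (4484, -5743)
w3·Cw3 = 552·4484 + (-707)·(-5743) = 6535469; w3·w3 = 552·552 + (-707)·(-707) = 804553
λ ≈ 6535469/804553 = 8.1231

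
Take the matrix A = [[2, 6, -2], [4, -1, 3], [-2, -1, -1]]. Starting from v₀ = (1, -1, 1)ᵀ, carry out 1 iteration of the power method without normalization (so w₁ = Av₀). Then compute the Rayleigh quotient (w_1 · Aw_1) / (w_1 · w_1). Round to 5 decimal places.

λ ≈ -5.34615

w1 = Av₀ = (2·1 + 6·(-1) + (-2)·1; 4·1 + (-1)·(-1) + 3·1; (-2)·1 + (-1)·(-1) + (-1)·1) = (-6, 8, -2)
Aw1 = (40, -38, 6)
w1·Aw1 = (-6)·40 + 8·(-38) + (-2)·6 = -556; w1·w1 = (-6)·(-6) + 8·8 + (-2)·(-2) = 104
λ ≈ -556/104 = -5.34615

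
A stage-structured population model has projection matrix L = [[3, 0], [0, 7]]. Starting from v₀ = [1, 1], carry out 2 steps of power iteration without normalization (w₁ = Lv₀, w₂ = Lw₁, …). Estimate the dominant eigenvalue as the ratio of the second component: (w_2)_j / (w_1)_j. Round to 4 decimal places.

w1 = Lv₀ = (3·1 + 0·1; 0·1 + 7·1) = (3, 7)
w2 = Lw1 = (3·3 + 0·7; 0·3 + 7·7) = (9, 49)
Ratio at component: 49 / 7 = 7.0000

λ ≈ 7.0000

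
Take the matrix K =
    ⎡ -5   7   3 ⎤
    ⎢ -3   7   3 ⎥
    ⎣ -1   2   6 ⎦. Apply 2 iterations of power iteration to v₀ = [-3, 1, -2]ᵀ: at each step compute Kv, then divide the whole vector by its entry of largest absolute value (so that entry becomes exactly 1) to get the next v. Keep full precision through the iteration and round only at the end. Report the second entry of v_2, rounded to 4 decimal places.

Kv0 = (16.00000, 10.00000, -7.00000); divide by 16.00000 → v1 = (1.00000, 0.62500, -0.43750)
Kv1 = (-1.93750, 0.06250, -2.37500); divide by -2.37500 → v2 = (0.81579, -0.02632, 1.00000)
Requested entry of v2: 1/-38 = -0.0263

-0.0263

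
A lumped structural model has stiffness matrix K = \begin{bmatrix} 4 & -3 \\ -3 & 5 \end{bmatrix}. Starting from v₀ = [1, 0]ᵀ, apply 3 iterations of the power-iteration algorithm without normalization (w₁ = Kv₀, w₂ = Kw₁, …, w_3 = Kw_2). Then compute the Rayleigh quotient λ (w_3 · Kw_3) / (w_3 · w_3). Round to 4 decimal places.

7.5409

w1 = Kv₀ = (4·1 + (-3)·0; (-3)·1 + 5·0) = (4, -3)
w2 = Kw1 = (4·4 + (-3)·(-3); (-3)·4 + 5·(-3)) = (25, -27)
w3 = Kw2 = (181, -210)
Kw3 = (1354, -1593)
w3·Kw3 = 181·1354 + (-210)·(-1593) = 579604; w3·w3 = 181·181 + (-210)·(-210) = 76861
λ ≈ 579604/76861 = 7.5409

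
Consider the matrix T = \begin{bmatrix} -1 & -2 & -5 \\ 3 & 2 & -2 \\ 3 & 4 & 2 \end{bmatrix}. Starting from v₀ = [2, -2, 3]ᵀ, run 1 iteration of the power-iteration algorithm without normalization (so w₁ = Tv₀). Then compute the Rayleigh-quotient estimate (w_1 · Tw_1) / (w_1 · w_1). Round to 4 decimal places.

w1 = Tv₀ = ((-1)·2 + (-2)·(-2) + (-5)·3; 3·2 + 2·(-2) + (-2)·3; 3·2 + 4·(-2) + 2·3) = (-13, -4, 4)
Tw1 = (1, -55, -47)
w1·Tw1 = (-13)·1 + (-4)·(-55) + 4·(-47) = 19; w1·w1 = (-13)·(-13) + (-4)·(-4) + 4·4 = 201
λ ≈ 19/201 = 0.0945

0.0945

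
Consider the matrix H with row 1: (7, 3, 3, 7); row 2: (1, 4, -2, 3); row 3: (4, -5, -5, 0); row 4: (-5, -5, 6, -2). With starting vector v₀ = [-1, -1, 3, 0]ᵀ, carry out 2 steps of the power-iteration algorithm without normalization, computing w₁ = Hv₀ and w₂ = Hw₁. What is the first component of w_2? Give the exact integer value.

w1 = Hv₀ = (7·(-1) + 3·(-1) + 3·3 + 7·0; 1·(-1) + 4·(-1) + (-2)·3 + 3·0; 4·(-1) + (-5)·(-1) + (-5)·3 + 0·0; (-5)·(-1) + (-5)·(-1) + 6·3 + (-2)·0) = (-1, -11, -14, 28)
w2 = Hw1 = (7·(-1) + 3·(-11) + 3·(-14) + 7·28; 1·(-1) + 4·(-11) + (-2)·(-14) + 3·28; 4·(-1) + (-5)·(-11) + (-5)·(-14) + 0·28; (-5)·(-1) + (-5)·(-11) + 6·(-14) + (-2)·28) = (114, 67, 121, -80)
The requested component of w2 is 114.

114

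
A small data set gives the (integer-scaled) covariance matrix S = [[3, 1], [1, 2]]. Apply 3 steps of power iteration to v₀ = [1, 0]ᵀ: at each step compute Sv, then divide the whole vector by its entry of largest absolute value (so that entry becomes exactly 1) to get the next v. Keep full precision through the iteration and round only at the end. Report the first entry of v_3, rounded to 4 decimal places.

Sv0 = (3.00000, 1.00000); divide by 3.00000 → v1 = (1.00000, 0.33333)
Sv1 = (3.33333, 1.66667); divide by 3.33333 → v2 = (1.00000, 0.50000)
Sv2 = (3.50000, 2.00000); divide by 3.50000 → v3 = (1.00000, 0.57143)
Requested entry of v3: 35/35 = 1.0000

1.0000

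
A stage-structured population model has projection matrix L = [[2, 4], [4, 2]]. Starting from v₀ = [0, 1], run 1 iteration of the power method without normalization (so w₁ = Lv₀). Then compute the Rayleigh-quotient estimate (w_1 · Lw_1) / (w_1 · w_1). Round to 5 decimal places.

5.20000

w1 = Lv₀ = (2·0 + 4·1; 4·0 + 2·1) = (4, 2)
Lw1 = (16, 20)
w1·Lw1 = 4·16 + 2·20 = 104; w1·w1 = 4·4 + 2·2 = 20
λ ≈ 104/20 = 5.20000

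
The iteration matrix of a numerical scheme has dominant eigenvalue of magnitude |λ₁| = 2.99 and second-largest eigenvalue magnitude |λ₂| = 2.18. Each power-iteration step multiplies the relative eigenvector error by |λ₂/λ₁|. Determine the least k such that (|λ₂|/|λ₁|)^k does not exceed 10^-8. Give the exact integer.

|λ₂/λ₁| = 2.18/2.99 = 0.72910
Need k ≥ ln(10^-8) / ln(0.72910) = -18.4207 / -0.3159 ≈ 58.303
Smallest integer k satisfying the bound: 59

59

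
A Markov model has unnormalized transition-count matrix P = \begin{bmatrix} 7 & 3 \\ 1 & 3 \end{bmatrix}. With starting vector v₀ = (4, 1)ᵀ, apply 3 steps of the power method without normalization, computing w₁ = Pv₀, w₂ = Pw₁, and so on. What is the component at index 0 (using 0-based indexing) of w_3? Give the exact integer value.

1822

w1 = Pv₀ = (31, 7)
w2 = Pw1 = (238, 52)
w3 = Pw2 = (1822, 394)
The requested component of w3 is 1822.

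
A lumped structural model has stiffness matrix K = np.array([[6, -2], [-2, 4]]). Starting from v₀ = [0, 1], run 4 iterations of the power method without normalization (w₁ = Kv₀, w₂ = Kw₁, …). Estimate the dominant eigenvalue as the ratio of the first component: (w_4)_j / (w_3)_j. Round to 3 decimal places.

λ ≈ 7.500

w1 = Kv₀ = (-2, 4)
w2 = Kw1 = (-20, 20)
w3 = Kw2 = (-160, 120)
w4 = Kw3 = (-1200, 800)
Ratio at component: -1200 / -160 = 7.500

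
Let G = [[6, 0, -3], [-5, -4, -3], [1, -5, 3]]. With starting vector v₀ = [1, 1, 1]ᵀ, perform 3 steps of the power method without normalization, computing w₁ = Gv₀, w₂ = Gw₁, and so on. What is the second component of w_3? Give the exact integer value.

w1 = Gv₀ = (6·1 + 0·1 + (-3)·1; (-5)·1 + (-4)·1 + (-3)·1; 1·1 + (-5)·1 + 3·1) = (3, -12, -1)
w2 = Gw1 = (6·3 + 0·(-12) + (-3)·(-1); (-5)·3 + (-4)·(-12) + (-3)·(-1); 1·3 + (-5)·(-12) + 3·(-1)) = (21, 36, 60)
w3 = Gw2 = (-54, -429, 21)
The requested component of w3 is -429.

-429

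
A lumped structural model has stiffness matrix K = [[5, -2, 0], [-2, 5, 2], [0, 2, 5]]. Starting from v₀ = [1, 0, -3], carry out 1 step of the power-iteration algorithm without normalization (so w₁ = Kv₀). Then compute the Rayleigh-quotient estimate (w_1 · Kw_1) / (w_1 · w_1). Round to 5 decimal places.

λ ≈ 7.03822

w1 = Kv₀ = (5, -8, -15)
Kw1 = (41, -80, -91)
w1·Kw1 = 5·41 + (-8)·(-80) + (-15)·(-91) = 2210; w1·w1 = 5·5 + (-8)·(-8) + (-15)·(-15) = 314
λ ≈ 2210/314 = 7.03822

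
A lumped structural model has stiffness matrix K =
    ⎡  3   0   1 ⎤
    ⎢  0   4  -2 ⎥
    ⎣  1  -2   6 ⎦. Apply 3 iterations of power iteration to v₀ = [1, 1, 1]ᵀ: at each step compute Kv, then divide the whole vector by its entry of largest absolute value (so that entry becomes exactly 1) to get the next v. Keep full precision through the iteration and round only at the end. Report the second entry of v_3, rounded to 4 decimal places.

-0.3383

Kv0 = (4.00000, 2.00000, 5.00000); divide by 5.00000 → v1 = (0.80000, 0.40000, 1.00000)
Kv1 = (3.40000, -0.40000, 6.00000); divide by 6.00000 → v2 = (0.56667, -0.06667, 1.00000)
Kv2 = (2.70000, -2.26667, 6.70000); divide by 6.70000 → v3 = (0.40299, -0.33831, 1.00000)
Requested entry of v3: -68/201 = -0.3383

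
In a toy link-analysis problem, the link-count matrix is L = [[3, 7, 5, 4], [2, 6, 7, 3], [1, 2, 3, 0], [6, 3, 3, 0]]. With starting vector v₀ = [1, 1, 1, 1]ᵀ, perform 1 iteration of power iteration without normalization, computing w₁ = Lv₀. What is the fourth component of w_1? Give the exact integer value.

12

w1 = Lv₀ = (3·1 + 7·1 + 5·1 + 4·1; 2·1 + 6·1 + 7·1 + 3·1; 1·1 + 2·1 + 3·1 + 0·1; 6·1 + 3·1 + 3·1 + 0·1) = (19, 18, 6, 12)
The requested component of w1 is 12.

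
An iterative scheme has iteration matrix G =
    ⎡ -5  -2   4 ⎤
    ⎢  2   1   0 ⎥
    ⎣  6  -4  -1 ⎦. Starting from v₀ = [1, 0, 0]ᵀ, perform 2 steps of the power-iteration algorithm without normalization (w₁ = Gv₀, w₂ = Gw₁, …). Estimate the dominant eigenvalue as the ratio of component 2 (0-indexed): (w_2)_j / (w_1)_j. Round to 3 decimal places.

-7.333

w1 = Gv₀ = ((-5)·1 + (-2)·0 + 4·0; 2·1 + 1·0 + 0·0; 6·1 + (-4)·0 + (-1)·0) = (-5, 2, 6)
w2 = Gw1 = ((-5)·(-5) + (-2)·2 + 4·6; 2·(-5) + 1·2 + 0·6; 6·(-5) + (-4)·2 + (-1)·6) = (45, -8, -44)
Ratio at component: -44 / 6 = -7.333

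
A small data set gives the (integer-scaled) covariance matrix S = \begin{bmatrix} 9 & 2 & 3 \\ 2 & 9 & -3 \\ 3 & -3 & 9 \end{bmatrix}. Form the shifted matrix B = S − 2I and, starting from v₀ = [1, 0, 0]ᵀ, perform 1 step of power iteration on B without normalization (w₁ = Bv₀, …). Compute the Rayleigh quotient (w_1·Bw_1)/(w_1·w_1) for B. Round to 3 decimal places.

9.355

B = S − 2I has rows (7, 2, 3); (2, 7, -3); (3, -3, 7)
w1 = Bv₀ = (7, 2, 3)
Bw1 = (62, 19, 36)
w1·Bw1 = 580; w1·w1 = 62; μ ≈ 580/62 = 9.355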